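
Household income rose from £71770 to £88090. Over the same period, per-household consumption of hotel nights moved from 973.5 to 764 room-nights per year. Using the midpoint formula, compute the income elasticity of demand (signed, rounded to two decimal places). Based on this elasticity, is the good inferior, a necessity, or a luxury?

%ΔQ = (764 − 973.5)/[( 973.5 + 764)/2] = -209.5/868.75 = -0.241151…
%ΔIncome = (88090 − 71770)/[( 71770 + 88090)/2] = 16320/79930 = 0.204178…
E_income = (-209.5/868.75) / (16320/79930) = -1.1810…
E_income < 0 ⇒ inferior good.

-1.18; inferior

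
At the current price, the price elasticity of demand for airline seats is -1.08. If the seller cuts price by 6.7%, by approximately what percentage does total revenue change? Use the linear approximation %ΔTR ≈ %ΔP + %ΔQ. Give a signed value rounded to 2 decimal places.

%ΔQ ≈ Ed × %ΔP = (-1.08) × (-6.7%) = +7.2360%
%ΔTR ≈ %ΔP + %ΔQ = (-6.7%) + (+7.2360%) = +0.5360%

+0.54%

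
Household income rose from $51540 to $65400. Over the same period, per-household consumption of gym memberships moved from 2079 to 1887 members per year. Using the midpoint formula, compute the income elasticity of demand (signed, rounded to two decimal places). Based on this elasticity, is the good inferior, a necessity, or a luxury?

-0.41; inferior

%ΔQ = (1887 − 2079)/[( 2079 + 1887)/2] = -192/1983 = -0.096822…
%ΔIncome = (65400 − 51540)/[( 51540 + 65400)/2] = 13860/58470 = 0.237044…
E_income = (-192/1983) / (13860/58470) = -0.4084…
E_income < 0 ⇒ inferior good.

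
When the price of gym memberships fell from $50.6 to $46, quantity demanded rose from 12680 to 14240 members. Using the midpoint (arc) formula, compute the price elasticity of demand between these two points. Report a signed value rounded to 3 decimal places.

-1.217

%ΔQ = (14240 − 12680) / [(12680 + 14240)/2] = 1560/13460 = 0.115898…
%ΔP = (46 − 50.6) / [(50.6 + 46)/2] = -4.6/48.3 = -0.095238…
Arc Ed = %ΔQ / %ΔP = (1560/13460) / (-4.6/48.3) = -1.21693…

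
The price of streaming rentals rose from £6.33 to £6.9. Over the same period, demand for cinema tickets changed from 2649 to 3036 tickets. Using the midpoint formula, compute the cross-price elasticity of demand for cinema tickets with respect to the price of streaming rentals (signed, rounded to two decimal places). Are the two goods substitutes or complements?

1.58; substitutes

%ΔQ_{cinema tickets} = (3036 − 2649)/avg = 387/2842.5 = 0.136147…
%ΔP_{streaming rentals} = (6.9 − 6.33)/avg = 0.57/6.615 = 0.086167…
E_cross = (387/2842.5) / (0.57/6.615) = 1.5800…
E_cross > 0 ⇒ the goods are substitutes.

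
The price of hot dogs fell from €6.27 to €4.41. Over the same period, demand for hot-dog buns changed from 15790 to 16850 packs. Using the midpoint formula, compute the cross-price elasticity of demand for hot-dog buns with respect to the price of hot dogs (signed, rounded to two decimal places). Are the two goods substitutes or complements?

-0.19; complements

%ΔQ_{hot-dog buns} = (16850 − 15790)/avg = 1060/16320 = 0.064950…
%ΔP_{hot dogs} = (4.41 − 6.27)/avg = -1.86/5.34 = -0.348314…
E_cross = (1060/16320) / (-1.86/5.34) = -0.1864…
E_cross < 0 ⇒ the goods are complements.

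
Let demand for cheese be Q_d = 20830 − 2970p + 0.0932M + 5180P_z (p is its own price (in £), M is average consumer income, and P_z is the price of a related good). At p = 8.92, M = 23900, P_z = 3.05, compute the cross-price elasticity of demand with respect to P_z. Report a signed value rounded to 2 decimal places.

1.28

At the given values, Q_d = 20830 − 2970(8.92) + 0.0932(23900) + 5180(3.05) = 12364.08.
∂Q_d/∂P_z = 5180.
E = (5180) × (3.05/12364.08) = 1.2778…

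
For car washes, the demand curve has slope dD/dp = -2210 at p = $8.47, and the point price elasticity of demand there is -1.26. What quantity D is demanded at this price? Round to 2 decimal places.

Ed = (dD/dp)·(p/D) ⇒ D = (dD/dp)·p/Ed = (-2210)·8.47/(-1.26) = 14856.1111…

14856.11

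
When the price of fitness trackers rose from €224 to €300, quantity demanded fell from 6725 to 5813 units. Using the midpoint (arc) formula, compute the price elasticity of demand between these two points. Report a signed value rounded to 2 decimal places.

%ΔQ = (5813 − 6725) / [(6725 + 5813)/2] = -912/6269 = -0.145477…
%ΔP = (300 − 224) / [(224 + 300)/2] = 76/262 = 0.290076…
Arc Ed = %ΔQ / %ΔP = (-912/6269) / (76/262) = -0.5015…

-0.50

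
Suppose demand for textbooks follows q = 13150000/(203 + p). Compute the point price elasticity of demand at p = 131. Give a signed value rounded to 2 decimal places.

dq/dp = −13150000/(203 + p)² = -117.878. At p = 131, q = 39371.3.
Ed = (dq/dp)·(p/q) = (-117.878) × (131/39371.3) = -0.3922…

-0.39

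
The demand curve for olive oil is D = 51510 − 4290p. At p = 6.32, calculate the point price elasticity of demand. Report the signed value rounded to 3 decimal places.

-1.111

dD/dp = −4290. At p = 6.32, D = 51510 − 4290(6.32) = 24397.2.
Ed = (dD/dp)·(p/D) = −4290 × (6.32/24397.2) = -1.11130…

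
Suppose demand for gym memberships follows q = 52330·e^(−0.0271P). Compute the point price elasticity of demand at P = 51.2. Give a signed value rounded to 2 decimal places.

-1.39

dq/dP = −0.0271·q = -354.101. At P = 51.2, q = 13066.5.
Ed = (dq/dP)·(P/q) = (-354.101) × (51.2/13066.5) = -1.3875…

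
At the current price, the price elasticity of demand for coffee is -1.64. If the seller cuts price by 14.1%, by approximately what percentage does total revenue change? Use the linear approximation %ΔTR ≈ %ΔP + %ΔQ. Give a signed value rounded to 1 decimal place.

%ΔQ ≈ Ed × %ΔP = (-1.64) × (-14.1%) = +23.1240%
%ΔTR ≈ %ΔP + %ΔQ = (-14.1%) + (+23.1240%) = +9.0240%

+9.0%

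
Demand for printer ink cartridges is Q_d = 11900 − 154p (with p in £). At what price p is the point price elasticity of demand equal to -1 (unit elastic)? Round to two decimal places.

38.64

Ed = −154p/(11900 − 154p). Set this equal to -1:
154p = 1·(11900 − 154p) ⇒ 154p(1 + 1) = 1·11900
p = 1·11900 / (154·2) = 38.6363…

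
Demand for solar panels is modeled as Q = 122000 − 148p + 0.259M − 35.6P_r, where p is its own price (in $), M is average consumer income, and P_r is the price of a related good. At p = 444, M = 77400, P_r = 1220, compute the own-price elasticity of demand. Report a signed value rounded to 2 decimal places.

At the given values, Q = 122000 − 148(444) + 0.259(77400) − 35.6(1220) = 32902.6.
∂Q/∂p = −148.
E = (-148) × (444/32902.6) = -1.9971…

-2.00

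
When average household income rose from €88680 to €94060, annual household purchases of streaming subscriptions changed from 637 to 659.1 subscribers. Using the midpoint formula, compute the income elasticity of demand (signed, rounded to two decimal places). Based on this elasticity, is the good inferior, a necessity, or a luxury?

0.58; necessity

%ΔQ = (659.1 − 637)/[( 637 + 659.1)/2] = 22.1/648.05 = 0.034102…
%ΔIncome = (94060 − 88680)/[( 88680 + 94060)/2] = 5380/91370 = 0.058881…
E_income = (22.1/648.05) / (5380/91370) = 0.5791…
0 < E_income < 1 ⇒ normal good, necessity.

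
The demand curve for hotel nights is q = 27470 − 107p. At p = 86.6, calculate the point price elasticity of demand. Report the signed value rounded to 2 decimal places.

dq/dp = −107. At p = 86.6, q = 27470 − 107(86.6) = 18203.8.
Ed = (dq/dp)·(p/q) = −107 × (86.6/18203.8) = -0.5090…

-0.51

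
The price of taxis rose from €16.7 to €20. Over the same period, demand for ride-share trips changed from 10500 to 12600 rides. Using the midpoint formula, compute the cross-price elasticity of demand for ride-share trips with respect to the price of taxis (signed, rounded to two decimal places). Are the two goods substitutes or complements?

1.01; substitutes

%ΔQ_{ride-share trips} = (12600 − 10500)/avg = 2100/11550 = 0.181818…
%ΔP_{taxis} = (20 − 16.7)/avg = 3.3/18.35 = 0.179836…
E_cross = (2100/11550) / (3.3/18.35) = 1.0110…
E_cross > 0 ⇒ the goods are substitutes.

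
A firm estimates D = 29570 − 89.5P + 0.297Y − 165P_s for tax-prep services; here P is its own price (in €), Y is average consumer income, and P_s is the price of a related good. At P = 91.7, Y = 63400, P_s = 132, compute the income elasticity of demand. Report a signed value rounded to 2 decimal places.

1.02

At the given values, D = 29570 − 89.5(91.7) + 0.297(63400) − 165(132) = 18412.65.
∂D/∂Y = 0.297.
E = (0.297) × (63400/18412.65) = 1.0226…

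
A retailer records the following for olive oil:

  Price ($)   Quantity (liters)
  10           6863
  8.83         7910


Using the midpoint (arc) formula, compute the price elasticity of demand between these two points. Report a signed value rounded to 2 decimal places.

%ΔQ = (7910 − 6863) / [(6863 + 7910)/2] = 1047/7386.5 = 0.141745…
%ΔP = (8.83 − 10) / [(10 + 8.83)/2] = -1.17/9.415 = -0.124269…
Arc Ed = %ΔQ / %ΔP = (1047/7386.5) / (-1.17/9.415) = -1.1406…

-1.14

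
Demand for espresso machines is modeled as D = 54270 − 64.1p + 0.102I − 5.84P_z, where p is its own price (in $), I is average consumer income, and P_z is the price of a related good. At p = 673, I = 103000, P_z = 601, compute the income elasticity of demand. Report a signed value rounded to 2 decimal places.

0.58

At the given values, D = 54270 − 64.1(673) + 0.102(103000) − 5.84(601) = 18126.86.
∂D/∂I = 0.102.
E = (0.102) × (103000/18126.86) = 0.5795…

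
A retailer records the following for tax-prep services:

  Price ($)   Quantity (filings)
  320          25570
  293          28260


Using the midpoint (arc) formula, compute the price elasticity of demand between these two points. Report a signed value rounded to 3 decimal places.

-1.135

%ΔQ = (28260 − 25570) / [(25570 + 28260)/2] = 2690/26915 = 0.099944…
%ΔP = (293 − 320) / [(320 + 293)/2] = -27/306.5 = -0.088091…
Arc Ed = %ΔQ / %ΔP = (2690/26915) / (-27/306.5) = -1.13455…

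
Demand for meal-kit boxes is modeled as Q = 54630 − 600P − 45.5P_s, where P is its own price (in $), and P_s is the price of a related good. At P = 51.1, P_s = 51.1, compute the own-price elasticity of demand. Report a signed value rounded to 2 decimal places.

-1.42

At the given values, Q = 54630 − 600(51.1) − 45.5(51.1) = 21644.95.
∂Q/∂P = −600.
E = (-600) × (51.1/21644.95) = -1.4164…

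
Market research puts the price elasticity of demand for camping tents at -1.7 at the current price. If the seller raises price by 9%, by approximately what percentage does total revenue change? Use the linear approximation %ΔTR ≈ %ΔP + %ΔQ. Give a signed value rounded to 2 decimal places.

-6.30%

%ΔQ ≈ Ed × %ΔP = (-1.7) × (+9%) = -15.3000%
%ΔTR ≈ %ΔP + %ΔQ = (+9%) + (-15.3000%) = -6.3000%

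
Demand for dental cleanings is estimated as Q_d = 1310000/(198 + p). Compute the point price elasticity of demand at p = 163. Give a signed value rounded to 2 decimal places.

-0.45

dQ_d/dp = −1310000/(198 + p)² = -10.0521. At p = 163, Q_d = 3628.81.
Ed = (dQ_d/dp)·(p/Q_d) = (-10.0521) × (163/3628.81) = -0.4515…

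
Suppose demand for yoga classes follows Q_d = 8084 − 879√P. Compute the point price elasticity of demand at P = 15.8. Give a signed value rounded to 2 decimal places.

dQ_d/dP = −879/(2√P) = -110.568. At P = 15.8, Q_d = 4590.04.
Ed = (dQ_d/dP)·(P/Q_d) = (-110.568) × (15.8/4590.04) = -0.3806…

-0.38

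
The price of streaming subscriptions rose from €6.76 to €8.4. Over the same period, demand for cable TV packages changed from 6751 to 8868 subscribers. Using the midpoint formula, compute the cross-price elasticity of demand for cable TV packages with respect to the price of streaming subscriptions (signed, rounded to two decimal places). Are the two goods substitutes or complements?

%ΔQ_{cable TV packages} = (8868 − 6751)/avg = 2117/7809.5 = 0.271080…
%ΔP_{streaming subscriptions} = (8.4 − 6.76)/avg = 1.64/7.58 = 0.216358…
E_cross = (2117/7809.5) / (1.64/7.58) = 1.2529…
E_cross > 0 ⇒ the goods are substitutes.

1.25; substitutes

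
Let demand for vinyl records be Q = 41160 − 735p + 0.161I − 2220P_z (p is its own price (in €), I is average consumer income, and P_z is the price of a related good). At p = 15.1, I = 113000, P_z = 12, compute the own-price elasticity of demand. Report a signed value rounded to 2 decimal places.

-0.51

At the given values, Q = 41160 − 735(15.1) + 0.161(113000) − 2220(12) = 21614.5.
∂Q/∂p = −735.
E = (-735) × (15.1/21614.5) = -0.5134…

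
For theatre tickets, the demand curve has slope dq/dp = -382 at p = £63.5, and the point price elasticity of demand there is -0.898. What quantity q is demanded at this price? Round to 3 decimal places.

27012.249

Ed = (dq/dp)·(p/q) ⇒ q = (dq/dp)·p/Ed = (-382)·63.5/(-0.898) = 27012.24944…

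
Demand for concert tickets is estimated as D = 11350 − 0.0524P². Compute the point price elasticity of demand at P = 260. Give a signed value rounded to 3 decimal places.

dD/dP = −2·0.0524·P = -27.248. At P = 260, D = 7807.76.
Ed = (dD/dP)·(P/D) = (-27.248) × (260/7807.76) = -0.90736…

-0.907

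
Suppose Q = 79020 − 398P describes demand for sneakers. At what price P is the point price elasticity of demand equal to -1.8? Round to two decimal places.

Ed = −398P/(79020 − 398P). Set this equal to -1.8:
398P = 1.8·(79020 − 398P) ⇒ 398P(1 + 1.8) = 1.8·79020
P = 1.8·79020 / (398·2.8) = 127.6346…

127.63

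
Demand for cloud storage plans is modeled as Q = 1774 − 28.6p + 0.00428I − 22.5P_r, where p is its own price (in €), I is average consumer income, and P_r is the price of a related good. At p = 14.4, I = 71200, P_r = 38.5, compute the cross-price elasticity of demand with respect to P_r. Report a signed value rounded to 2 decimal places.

At the given values, Q = 1774 − 28.6(14.4) + 0.00428(71200) − 22.5(38.5) = 800.646.
∂Q/∂P_r = -22.5.
E = (-22.5) × (38.5/800.646) = -1.0819…

-1.08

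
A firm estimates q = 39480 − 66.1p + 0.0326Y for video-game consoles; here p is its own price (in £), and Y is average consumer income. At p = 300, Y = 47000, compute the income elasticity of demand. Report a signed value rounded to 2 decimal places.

At the given values, q = 39480 − 66.1(300) + 0.0326(47000) = 21182.2.
∂q/∂Y = 0.0326.
E = (0.0326) × (47000/21182.2) = 0.0723…

0.07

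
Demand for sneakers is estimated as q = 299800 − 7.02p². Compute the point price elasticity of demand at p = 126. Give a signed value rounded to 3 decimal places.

dq/dp = −2·7.02·p = -1769.04. At p = 126, q = 188350.48.
Ed = (dq/dp)·(p/q) = (-1769.04) × (126/188350.48) = -1.18342…

-1.183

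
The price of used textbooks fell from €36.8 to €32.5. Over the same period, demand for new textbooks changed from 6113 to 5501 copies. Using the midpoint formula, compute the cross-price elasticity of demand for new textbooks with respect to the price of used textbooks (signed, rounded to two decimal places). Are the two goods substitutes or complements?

%ΔQ_{new textbooks} = (5501 − 6113)/avg = -612/5807 = -0.105390…
%ΔP_{used textbooks} = (32.5 − 36.8)/avg = -4.3/34.65 = -0.124098…
E_cross = (-612/5807) / (-4.3/34.65) = 0.8492…
E_cross > 0 ⇒ the goods are substitutes.

0.85; substitutes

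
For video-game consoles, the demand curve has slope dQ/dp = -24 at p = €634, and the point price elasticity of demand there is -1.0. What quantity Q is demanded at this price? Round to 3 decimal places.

Ed = (dQ/dp)·(p/Q) ⇒ Q = (dQ/dp)·p/Ed = (-24)·634/(-1.0) = 15216

15216.000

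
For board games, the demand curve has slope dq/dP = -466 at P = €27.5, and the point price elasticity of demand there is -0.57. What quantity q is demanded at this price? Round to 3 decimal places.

22482.456

Ed = (dq/dP)·(P/q) ⇒ q = (dq/dP)·P/Ed = (-466)·27.5/(-0.57) = 22482.45614…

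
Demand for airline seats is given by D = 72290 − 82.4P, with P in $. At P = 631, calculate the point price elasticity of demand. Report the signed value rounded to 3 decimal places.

-2.562

dD/dP = −82.4. At P = 631, D = 72290 − 82.4(631) = 20295.6.
Ed = (dD/dP)·(P/D) = −82.4 × (631/20295.6) = -2.56185…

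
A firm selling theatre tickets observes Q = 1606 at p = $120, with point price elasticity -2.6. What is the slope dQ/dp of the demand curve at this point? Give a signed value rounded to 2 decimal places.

Ed = (dQ/dp)·(p/Q) ⇒ dQ/dp = Ed·Q/p = (-2.6)·1606/120 = -34.7966…

-34.80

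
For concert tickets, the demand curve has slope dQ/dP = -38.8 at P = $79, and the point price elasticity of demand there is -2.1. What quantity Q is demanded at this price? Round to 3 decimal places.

Ed = (dQ/dP)·(P/Q) ⇒ Q = (dQ/dP)·P/Ed = (-38.8)·79/(-2.1) = 1459.61904…

1459.619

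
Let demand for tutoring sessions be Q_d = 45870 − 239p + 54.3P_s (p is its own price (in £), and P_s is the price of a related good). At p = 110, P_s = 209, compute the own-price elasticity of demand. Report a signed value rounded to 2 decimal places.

At the given values, Q_d = 45870 − 239(110) + 54.3(209) = 30928.7.
∂Q_d/∂p = −239.
E = (-239) × (110/30928.7) = -0.8500…

-0.85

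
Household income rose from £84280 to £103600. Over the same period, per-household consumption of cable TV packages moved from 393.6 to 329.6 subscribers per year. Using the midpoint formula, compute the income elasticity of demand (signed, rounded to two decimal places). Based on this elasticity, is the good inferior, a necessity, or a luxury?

%ΔQ = (329.6 − 393.6)/[( 393.6 + 329.6)/2] = -64/361.6 = -0.176991…
%ΔIncome = (103600 − 84280)/[( 84280 + 103600)/2] = 19320/93940 = 0.205663…
E_income = (-64/361.6) / (19320/93940) = -0.8605…
E_income < 0 ⇒ inferior good.

-0.86; inferior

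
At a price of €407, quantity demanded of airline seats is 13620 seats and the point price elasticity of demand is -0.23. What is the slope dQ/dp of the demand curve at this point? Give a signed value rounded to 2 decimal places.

-7.70

Ed = (dQ/dp)·(p/Q) ⇒ dQ/dp = Ed·Q/p = (-0.23)·13620/407 = -7.6968…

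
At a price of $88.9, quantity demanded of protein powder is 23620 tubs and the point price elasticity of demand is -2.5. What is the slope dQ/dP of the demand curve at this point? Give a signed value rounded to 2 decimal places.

-664.23

Ed = (dQ/dP)·(P/Q) ⇒ dQ/dP = Ed·Q/P = (-2.5)·23620/88.9 = -664.2294…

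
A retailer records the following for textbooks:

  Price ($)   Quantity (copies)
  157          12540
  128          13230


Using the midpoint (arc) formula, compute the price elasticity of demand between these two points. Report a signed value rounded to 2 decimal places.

-0.26

%ΔQ = (13230 − 12540) / [(12540 + 13230)/2] = 690/12885 = 0.053550…
%ΔP = (128 − 157) / [(157 + 128)/2] = -29/142.5 = -0.203508…
Arc Ed = %ΔQ / %ΔP = (690/12885) / (-29/142.5) = -0.2631…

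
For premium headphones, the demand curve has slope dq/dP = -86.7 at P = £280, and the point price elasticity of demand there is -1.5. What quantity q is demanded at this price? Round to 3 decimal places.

16184.000

Ed = (dq/dP)·(P/q) ⇒ q = (dq/dP)·P/Ed = (-86.7)·280/(-1.5) = 16184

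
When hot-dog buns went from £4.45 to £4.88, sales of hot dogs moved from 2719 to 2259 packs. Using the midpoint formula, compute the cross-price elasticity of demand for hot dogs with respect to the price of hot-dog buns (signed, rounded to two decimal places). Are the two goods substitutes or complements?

-2.01; complements

%ΔQ_{hot dogs} = (2259 − 2719)/avg = -460/2489 = -0.184813…
%ΔP_{hot-dog buns} = (4.88 − 4.45)/avg = 0.43/4.665 = 0.092175…
E_cross = (-460/2489) / (0.43/4.665) = -2.0050…
E_cross < 0 ⇒ the goods are complements.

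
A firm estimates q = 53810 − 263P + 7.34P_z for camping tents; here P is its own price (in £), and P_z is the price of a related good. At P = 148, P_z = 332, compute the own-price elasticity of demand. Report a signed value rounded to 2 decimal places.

At the given values, q = 53810 − 263(148) + 7.34(332) = 17322.88.
∂q/∂P = −263.
E = (-263) × (148/17322.88) = -2.2469…

-2.25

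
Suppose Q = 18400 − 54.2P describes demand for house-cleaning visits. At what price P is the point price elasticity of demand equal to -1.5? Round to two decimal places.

203.69

Ed = −54.2P/(18400 − 54.2P). Set this equal to -1.5:
54.2P = 1.5·(18400 − 54.2P) ⇒ 54.2P(1 + 1.5) = 1.5·18400
P = 1.5·18400 / (54.2·2.5) = 203.6900…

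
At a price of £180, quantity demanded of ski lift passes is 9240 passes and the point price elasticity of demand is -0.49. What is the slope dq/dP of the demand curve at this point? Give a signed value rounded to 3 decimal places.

Ed = (dq/dP)·(P/q) ⇒ dq/dP = Ed·q/P = (-0.49)·9240/180 = -25.15333…

-25.153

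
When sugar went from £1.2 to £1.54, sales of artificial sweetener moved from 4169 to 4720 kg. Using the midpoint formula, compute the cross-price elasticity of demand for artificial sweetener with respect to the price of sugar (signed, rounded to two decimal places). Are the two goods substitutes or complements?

0.50; substitutes

%ΔQ_{artificial sweetener} = (4720 − 4169)/avg = 551/4444.5 = 0.123973…
%ΔP_{sugar} = (1.54 − 1.2)/avg = 0.34/1.37 = 0.248175…
E_cross = (551/4444.5) / (0.34/1.37) = 0.4995…
E_cross > 0 ⇒ the goods are substitutes.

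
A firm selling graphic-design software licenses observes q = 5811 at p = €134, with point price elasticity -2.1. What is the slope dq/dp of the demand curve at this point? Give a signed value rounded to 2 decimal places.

Ed = (dq/dp)·(p/q) ⇒ dq/dp = Ed·q/p = (-2.1)·5811/134 = -91.0679…

-91.07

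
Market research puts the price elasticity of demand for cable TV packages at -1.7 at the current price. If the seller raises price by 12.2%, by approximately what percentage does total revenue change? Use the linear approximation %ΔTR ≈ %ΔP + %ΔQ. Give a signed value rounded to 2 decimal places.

-8.54%

%ΔQ ≈ Ed × %ΔP = (-1.7) × (+12.2%) = -20.7400%
%ΔTR ≈ %ΔP + %ΔQ = (+12.2%) + (-20.7400%) = -8.5400%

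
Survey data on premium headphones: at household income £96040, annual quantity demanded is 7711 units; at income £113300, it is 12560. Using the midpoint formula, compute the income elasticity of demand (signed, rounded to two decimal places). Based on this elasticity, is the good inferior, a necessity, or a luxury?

2.90; luxury

%ΔQ = (12560 − 7711)/[( 7711 + 12560)/2] = 4849/10135.5 = 0.478417…
%ΔIncome = (113300 − 96040)/[( 96040 + 113300)/2] = 17260/104670 = 0.164899…
E_income = (4849/10135.5) / (17260/104670) = 2.9012…
E_income > 1 ⇒ normal good, luxury.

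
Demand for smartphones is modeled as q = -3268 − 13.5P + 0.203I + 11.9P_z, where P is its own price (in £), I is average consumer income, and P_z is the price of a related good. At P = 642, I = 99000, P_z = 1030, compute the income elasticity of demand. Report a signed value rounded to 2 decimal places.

At the given values, q = -3268 − 13.5(642) + 0.203(99000) + 11.9(1030) = 20419.
∂q/∂I = 0.203.
E = (0.203) × (99000/20419) = 0.9842…

0.98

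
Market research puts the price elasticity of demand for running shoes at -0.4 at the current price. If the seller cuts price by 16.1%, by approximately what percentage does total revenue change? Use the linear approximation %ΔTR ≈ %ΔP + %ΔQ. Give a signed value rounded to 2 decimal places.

%ΔQ ≈ Ed × %ΔP = (-0.4) × (-16.1%) = +6.4400%
%ΔTR ≈ %ΔP + %ΔQ = (-16.1%) + (+6.4400%) = -9.6600%

-9.66%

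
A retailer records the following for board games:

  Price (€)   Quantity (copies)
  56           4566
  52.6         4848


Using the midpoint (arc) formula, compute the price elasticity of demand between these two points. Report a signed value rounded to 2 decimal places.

%ΔQ = (4848 − 4566) / [(4566 + 4848)/2] = 282/4707 = 0.059910…
%ΔP = (52.6 − 56) / [(56 + 52.6)/2] = -3.4/54.3 = -0.062615…
Arc Ed = %ΔQ / %ΔP = (282/4707) / (-3.4/54.3) = -0.9568…

-0.96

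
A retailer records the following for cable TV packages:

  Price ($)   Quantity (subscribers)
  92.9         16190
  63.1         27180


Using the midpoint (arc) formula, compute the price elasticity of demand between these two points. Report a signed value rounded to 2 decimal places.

-1.33

%ΔQ = (27180 − 16190) / [(16190 + 27180)/2] = 10990/21685 = 0.506801…
%ΔP = (63.1 − 92.9) / [(92.9 + 63.1)/2] = -29.8/78 = -0.382051…
Arc Ed = %ΔQ / %ΔP = (10990/21685) / (-29.8/78) = -1.3265…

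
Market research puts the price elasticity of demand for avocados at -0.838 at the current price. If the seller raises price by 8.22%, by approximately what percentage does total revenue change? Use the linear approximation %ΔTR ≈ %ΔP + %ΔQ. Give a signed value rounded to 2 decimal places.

+1.33%

%ΔQ ≈ Ed × %ΔP = (-0.838) × (+8.22%) = -6.8884%
%ΔTR ≈ %ΔP + %ΔQ = (+8.22%) + (-6.8884%) = +1.3316%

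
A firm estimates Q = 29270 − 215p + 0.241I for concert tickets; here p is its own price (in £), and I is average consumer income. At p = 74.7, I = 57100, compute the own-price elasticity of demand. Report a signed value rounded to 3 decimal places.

At the given values, Q = 29270 − 215(74.7) + 0.241(57100) = 26970.6.
∂Q/∂p = −215.
E = (-215) × (74.7/26970.6) = -0.59548…

-0.595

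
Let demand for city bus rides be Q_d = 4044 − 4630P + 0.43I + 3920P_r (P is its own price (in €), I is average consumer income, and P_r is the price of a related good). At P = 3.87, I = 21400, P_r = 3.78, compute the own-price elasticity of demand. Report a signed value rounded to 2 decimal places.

At the given values, Q_d = 4044 − 4630(3.87) + 0.43(21400) + 3920(3.78) = 10145.5.
∂Q_d/∂P = −4630.
E = (-4630) × (3.87/10145.5) = -1.7661…

-1.77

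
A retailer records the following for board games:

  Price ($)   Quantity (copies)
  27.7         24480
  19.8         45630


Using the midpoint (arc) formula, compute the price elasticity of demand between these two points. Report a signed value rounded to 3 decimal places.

%ΔQ = (45630 − 24480) / [(24480 + 45630)/2] = 21150/35055 = 0.603337…
%ΔP = (19.8 − 27.7) / [(27.7 + 19.8)/2] = -7.9/23.75 = -0.332631…
Arc Ed = %ΔQ / %ΔP = (21150/35055) / (-7.9/23.75) = -1.81383…

-1.814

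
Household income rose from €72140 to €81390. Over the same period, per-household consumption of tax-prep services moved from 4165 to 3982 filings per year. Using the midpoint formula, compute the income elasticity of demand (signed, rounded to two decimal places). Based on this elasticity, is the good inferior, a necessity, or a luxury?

%ΔQ = (3982 − 4165)/[( 4165 + 3982)/2] = -183/4073.5 = -0.044924…
%ΔIncome = (81390 − 72140)/[( 72140 + 81390)/2] = 9250/76765 = 0.120497…
E_income = (-183/4073.5) / (9250/76765) = -0.3728…
E_income < 0 ⇒ inferior good.

-0.37; inferior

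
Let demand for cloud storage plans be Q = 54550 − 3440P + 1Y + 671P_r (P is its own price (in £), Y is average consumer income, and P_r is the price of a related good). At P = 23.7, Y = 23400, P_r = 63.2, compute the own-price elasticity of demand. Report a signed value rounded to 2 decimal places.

-2.10

At the given values, Q = 54550 − 3440(23.7) + 1(23400) + 671(63.2) = 38829.2.
∂Q/∂P = −3440.
E = (-3440) × (23.7/38829.2) = -2.0996…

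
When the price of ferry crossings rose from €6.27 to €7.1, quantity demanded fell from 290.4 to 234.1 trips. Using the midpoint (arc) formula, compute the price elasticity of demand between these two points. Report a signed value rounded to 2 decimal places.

%ΔQ = (234.1 − 290.4) / [(290.4 + 234.1)/2] = -56.3/262.25 = -0.214680…
%ΔP = (7.1 − 6.27) / [(6.27 + 7.1)/2] = 0.83/6.685 = 0.124158…
Arc Ed = %ΔQ / %ΔP = (-56.3/262.25) / (0.83/6.685) = -1.7290…

-1.73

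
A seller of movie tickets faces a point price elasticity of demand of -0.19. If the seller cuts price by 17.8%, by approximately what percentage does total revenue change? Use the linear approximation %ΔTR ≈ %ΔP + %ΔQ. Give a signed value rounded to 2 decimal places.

-14.42%

%ΔQ ≈ Ed × %ΔP = (-0.19) × (-17.8%) = +3.3820%
%ΔTR ≈ %ΔP + %ΔQ = (-17.8%) + (+3.3820%) = -14.4180%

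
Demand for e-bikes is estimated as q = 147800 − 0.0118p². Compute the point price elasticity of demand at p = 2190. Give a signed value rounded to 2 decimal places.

dq/dp = −2·0.0118·p = -51.684. At p = 2190, q = 91206.02.
Ed = (dq/dp)·(p/q) = (-51.684) × (2190/91206.02) = -1.2410…

-1.24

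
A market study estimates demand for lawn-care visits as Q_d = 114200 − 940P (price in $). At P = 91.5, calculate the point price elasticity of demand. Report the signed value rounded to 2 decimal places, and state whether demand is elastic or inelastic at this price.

-3.05; elastic

dQ_d/dP = −940. At P = 91.5, Q_d = 114200 − 940(91.5) = 28190.
Ed = (dQ_d/dP)·(P/Q_d) = −940 × (91.5/28190) = -3.0510…
|Ed| = 3.05 > 1, so demand is elastic.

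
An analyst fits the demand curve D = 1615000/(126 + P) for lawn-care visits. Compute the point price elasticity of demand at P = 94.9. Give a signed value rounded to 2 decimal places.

-0.43

dD/dP = −1615000/(126 + P)² = -33.0964. At P = 94.9, D = 7311.
Ed = (dD/dP)·(P/D) = (-33.0964) × (94.9/7311) = -0.4296…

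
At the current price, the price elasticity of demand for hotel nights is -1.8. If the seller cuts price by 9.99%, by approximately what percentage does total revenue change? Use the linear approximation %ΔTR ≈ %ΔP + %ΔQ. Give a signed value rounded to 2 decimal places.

+7.99%

%ΔQ ≈ Ed × %ΔP = (-1.8) × (-9.99%) = +17.9820%
%ΔTR ≈ %ΔP + %ΔQ = (-9.99%) + (+17.9820%) = +7.9920%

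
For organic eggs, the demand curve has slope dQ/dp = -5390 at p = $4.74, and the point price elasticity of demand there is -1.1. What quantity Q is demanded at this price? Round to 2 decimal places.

23226.00

Ed = (dQ/dp)·(p/Q) ⇒ Q = (dQ/dp)·p/Ed = (-5390)·4.74/(-1.1) = 23226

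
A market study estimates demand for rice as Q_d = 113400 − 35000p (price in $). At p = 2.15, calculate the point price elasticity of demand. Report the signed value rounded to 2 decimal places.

dQ_d/dp = −35000. At p = 2.15, Q_d = 113400 − 35000(2.15) = 38150.
Ed = (dQ_d/dp)·(p/Q_d) = −35000 × (2.15/38150) = -1.9724…

-1.97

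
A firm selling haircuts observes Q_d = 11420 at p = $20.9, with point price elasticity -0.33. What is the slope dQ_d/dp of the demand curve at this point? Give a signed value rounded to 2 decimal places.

Ed = (dQ_d/dp)·(p/Q_d) ⇒ dQ_d/dp = Ed·Q_d/p = (-0.33)·11420/20.9 = -180.3157…

-180.32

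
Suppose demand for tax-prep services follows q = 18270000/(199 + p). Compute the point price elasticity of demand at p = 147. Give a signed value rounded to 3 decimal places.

dq/dp = −18270000/(199 + p)² = -152.611. At p = 147, q = 52803.5.
Ed = (dq/dp)·(p/q) = (-152.611) × (147/52803.5) = -0.42485…

-0.425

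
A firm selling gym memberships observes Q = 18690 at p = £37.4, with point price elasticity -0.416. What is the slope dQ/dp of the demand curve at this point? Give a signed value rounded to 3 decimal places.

Ed = (dQ/dp)·(p/Q) ⇒ dQ/dp = Ed·Q/p = (-0.416)·18690/37.4 = -207.88877…

-207.889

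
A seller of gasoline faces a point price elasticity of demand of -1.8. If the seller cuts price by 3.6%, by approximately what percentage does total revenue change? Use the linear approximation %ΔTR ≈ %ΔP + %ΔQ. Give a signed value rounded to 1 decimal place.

%ΔQ ≈ Ed × %ΔP = (-1.8) × (-3.6%) = +6.4800%
%ΔTR ≈ %ΔP + %ΔQ = (-3.6%) + (+6.4800%) = +2.8800%

+2.9%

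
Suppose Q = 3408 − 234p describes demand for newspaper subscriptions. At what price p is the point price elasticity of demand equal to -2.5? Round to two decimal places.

Ed = −234p/(3408 − 234p). Set this equal to -2.5:
234p = 2.5·(3408 − 234p) ⇒ 234p(1 + 2.5) = 2.5·3408
p = 2.5·3408 / (234·3.5) = 10.4029…

10.40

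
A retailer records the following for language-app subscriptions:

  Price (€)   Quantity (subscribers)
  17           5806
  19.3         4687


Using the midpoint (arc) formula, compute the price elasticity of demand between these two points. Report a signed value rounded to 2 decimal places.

-1.68

%ΔQ = (4687 − 5806) / [(5806 + 4687)/2] = -1119/5246.5 = -0.213285…
%ΔP = (19.3 − 17) / [(17 + 19.3)/2] = 2.3/18.15 = 0.126721…
Arc Ed = %ΔQ / %ΔP = (-1119/5246.5) / (2.3/18.15) = -1.6830…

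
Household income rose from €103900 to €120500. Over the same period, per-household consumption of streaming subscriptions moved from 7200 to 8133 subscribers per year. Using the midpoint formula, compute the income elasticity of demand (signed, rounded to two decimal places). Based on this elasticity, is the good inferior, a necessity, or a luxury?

0.82; necessity

%ΔQ = (8133 − 7200)/[( 7200 + 8133)/2] = 933/7666.5 = 0.121698…
%ΔIncome = (120500 − 103900)/[( 103900 + 120500)/2] = 16600/112200 = 0.147950…
E_income = (933/7666.5) / (16600/112200) = 0.8225…
0 < E_income < 1 ⇒ normal good, necessity.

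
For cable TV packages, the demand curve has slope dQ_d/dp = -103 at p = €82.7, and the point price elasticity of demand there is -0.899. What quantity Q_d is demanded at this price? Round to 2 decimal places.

Ed = (dQ_d/dp)·(p/Q_d) ⇒ Q_d = (dQ_d/dp)·p/Ed = (-103)·82.7/(-0.899) = 9475.0834…

9475.08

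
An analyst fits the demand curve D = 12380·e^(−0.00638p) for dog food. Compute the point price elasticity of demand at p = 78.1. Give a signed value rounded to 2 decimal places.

-0.50

dD/dp = −0.00638·D = -47.989. At p = 78.1, D = 7521.79.
Ed = (dD/dp)·(p/D) = (-47.989) × (78.1/7521.79) = -0.4982…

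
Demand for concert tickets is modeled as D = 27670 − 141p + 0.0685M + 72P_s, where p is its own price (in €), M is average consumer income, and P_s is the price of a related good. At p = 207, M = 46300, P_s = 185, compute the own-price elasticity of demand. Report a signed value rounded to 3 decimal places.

-1.949

At the given values, D = 27670 − 141(207) + 0.0685(46300) + 72(185) = 14974.55.
∂D/∂p = −141.
E = (-141) × (207/14974.55) = -1.94910…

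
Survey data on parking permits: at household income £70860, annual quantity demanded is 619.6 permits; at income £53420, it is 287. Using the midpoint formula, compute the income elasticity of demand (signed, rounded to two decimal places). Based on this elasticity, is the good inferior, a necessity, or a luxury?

2.61; luxury

%ΔQ = (287 − 619.6)/[( 619.6 + 287)/2] = -332.6/453.3 = -0.733730…
%ΔIncome = (53420 − 70860)/[( 70860 + 53420)/2] = -17440/62140 = -0.280656…
E_income = (-332.6/453.3) / (-17440/62140) = 2.6143…
E_income > 1 ⇒ normal good, luxury.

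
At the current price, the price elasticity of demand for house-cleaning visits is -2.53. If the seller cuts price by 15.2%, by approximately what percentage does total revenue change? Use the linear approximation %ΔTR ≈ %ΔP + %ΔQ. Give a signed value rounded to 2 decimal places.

%ΔQ ≈ Ed × %ΔP = (-2.53) × (-15.2%) = +38.4560%
%ΔTR ≈ %ΔP + %ΔQ = (-15.2%) + (+38.4560%) = +23.2560%

+23.26%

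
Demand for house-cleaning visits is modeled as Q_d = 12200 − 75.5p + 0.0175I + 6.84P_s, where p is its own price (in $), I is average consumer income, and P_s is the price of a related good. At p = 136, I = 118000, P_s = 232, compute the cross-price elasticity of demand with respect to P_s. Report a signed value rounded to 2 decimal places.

0.28

At the given values, Q_d = 12200 − 75.5(136) + 0.0175(118000) + 6.84(232) = 5583.88.
∂Q_d/∂P_s = 6.84.
E = (6.84) × (232/5583.88) = 0.2841…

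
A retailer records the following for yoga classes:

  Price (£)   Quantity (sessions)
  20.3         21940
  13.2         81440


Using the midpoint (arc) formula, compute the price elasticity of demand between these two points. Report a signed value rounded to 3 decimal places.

-2.716

%ΔQ = (81440 − 21940) / [(21940 + 81440)/2] = 59500/51690 = 1.151093…
%ΔP = (13.2 − 20.3) / [(20.3 + 13.2)/2] = -7.1/16.75 = -0.423880…
Arc Ed = %ΔQ / %ΔP = (59500/51690) / (-7.1/16.75) = -2.71560…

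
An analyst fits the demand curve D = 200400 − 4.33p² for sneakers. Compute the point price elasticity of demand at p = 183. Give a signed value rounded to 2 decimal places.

dD/dp = −2·4.33·p = -1584.78. At p = 183, D = 55392.63.
Ed = (dD/dp)·(p/D) = (-1584.78) × (183/55392.63) = -5.2356…

-5.24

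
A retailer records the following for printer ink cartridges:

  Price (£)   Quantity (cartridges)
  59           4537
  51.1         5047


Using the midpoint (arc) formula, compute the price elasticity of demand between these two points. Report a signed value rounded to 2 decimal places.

-0.74

%ΔQ = (5047 − 4537) / [(4537 + 5047)/2] = 510/4792 = 0.106427…
%ΔP = (51.1 − 59) / [(59 + 51.1)/2] = -7.9/55.05 = -0.143505…
Arc Ed = %ΔQ / %ΔP = (510/4792) / (-7.9/55.05) = -0.7416…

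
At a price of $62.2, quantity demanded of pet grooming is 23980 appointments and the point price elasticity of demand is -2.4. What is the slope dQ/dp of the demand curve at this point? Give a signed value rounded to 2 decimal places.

Ed = (dQ/dp)·(p/Q) ⇒ dQ/dp = Ed·Q/p = (-2.4)·23980/62.2 = -925.2733…

-925.27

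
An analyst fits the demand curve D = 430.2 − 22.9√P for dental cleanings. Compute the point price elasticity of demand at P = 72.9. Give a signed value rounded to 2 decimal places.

dD/dP = −22.9/(2√P) = -1.34104. At P = 72.9, D = 234.676.
Ed = (dD/dP)·(P/D) = (-1.34104) × (72.9/234.676) = -0.4165…

-0.42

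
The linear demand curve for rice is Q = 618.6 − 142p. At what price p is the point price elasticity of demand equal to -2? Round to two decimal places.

Ed = −142p/(618.6 − 142p). Set this equal to -2:
142p = 2·(618.6 − 142p) ⇒ 142p(1 + 2) = 2·618.6
p = 2·618.6 / (142·3) = 2.9042…

2.90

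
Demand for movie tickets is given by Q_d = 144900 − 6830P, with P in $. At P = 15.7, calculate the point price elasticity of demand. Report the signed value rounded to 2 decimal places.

-2.85

dQ_d/dP = −6830. At P = 15.7, Q_d = 144900 − 6830(15.7) = 37669.
Ed = (dQ_d/dP)·(P/Q_d) = −6830 × (15.7/37669) = -2.8466…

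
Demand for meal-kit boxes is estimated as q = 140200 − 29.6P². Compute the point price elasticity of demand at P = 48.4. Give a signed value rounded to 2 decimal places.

-1.96

dq/dP = −2·29.6·P = -2865.28. At P = 48.4, q = 70860.224.
Ed = (dq/dP)·(P/q) = (-2865.28) × (48.4/70860.224) = -1.9570…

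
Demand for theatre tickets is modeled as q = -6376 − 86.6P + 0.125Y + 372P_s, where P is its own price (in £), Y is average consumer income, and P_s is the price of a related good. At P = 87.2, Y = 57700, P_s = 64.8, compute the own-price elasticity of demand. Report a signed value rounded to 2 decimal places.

-0.43

At the given values, q = -6376 − 86.6(87.2) + 0.125(57700) + 372(64.8) = 17390.58.
∂q/∂P = −86.6.
E = (-86.6) × (87.2/17390.58) = -0.4342…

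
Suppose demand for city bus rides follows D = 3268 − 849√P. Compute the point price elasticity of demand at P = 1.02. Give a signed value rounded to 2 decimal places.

dD/dP = −849/(2√P) = -420.318. At P = 1.02, D = 2410.55.
Ed = (dD/dP)·(P/D) = (-420.318) × (1.02/2410.55) = -0.1778…

-0.18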